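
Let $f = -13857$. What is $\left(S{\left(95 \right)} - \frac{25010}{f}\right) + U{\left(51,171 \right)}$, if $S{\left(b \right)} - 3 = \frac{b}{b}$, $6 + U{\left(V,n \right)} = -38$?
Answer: $- \frac{529270}{13857} \approx -38.195$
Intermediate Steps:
$U{\left(V,n \right)} = -44$ ($U{\left(V,n \right)} = -6 - 38 = -44$)
$S{\left(b \right)} = 4$ ($S{\left(b \right)} = 3 + \frac{b}{b} = 3 + 1 = 4$)
$\left(S{\left(95 \right)} - \frac{25010}{f}\right) + U{\left(51,171 \right)} = \left(4 - \frac{25010}{-13857}\right) - 44 = \left(4 - - \frac{25010}{13857}\right) - 44 = \left(4 + \frac{25010}{13857}\right) - 44 = \frac{80438}{13857} - 44 = - \frac{529270}{13857}$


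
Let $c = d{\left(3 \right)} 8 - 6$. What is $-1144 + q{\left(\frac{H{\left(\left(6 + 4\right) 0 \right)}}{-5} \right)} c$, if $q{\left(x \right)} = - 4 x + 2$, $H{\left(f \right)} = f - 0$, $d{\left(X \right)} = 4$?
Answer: $-1092$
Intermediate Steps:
$H{\left(f \right)} = f$ ($H{\left(f \right)} = f + 0 = f$)
$c = 26$ ($c = 4 \cdot 8 - 6 = 32 - 6 = 26$)
$q{\left(x \right)} = 2 - 4 x$
$-1144 + q{\left(\frac{H{\left(\left(6 + 4\right) 0 \right)}}{-5} \right)} c = -1144 + \left(2 - 4 \frac{\left(6 + 4\right) 0}{-5}\right) 26 = -1144 + \left(2 - 4 \cdot 10 \cdot 0 \left(- \frac{1}{5}\right)\right) 26 = -1144 + \left(2 - 4 \cdot 0 \left(- \frac{1}{5}\right)\right) 26 = -1144 + \left(2 - 0\right) 26 = -1144 + \left(2 + 0\right) 26 = -1144 + 2 \cdot 26 = -1144 + 52 = -1092$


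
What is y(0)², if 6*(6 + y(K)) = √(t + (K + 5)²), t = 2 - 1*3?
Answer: (18 - √6)²/9 ≈ 26.869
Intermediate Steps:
t = -1 (t = 2 - 3 = -1)
y(K) = -6 + √(-1 + (5 + K)²)/6 (y(K) = -6 + √(-1 + (K + 5)²)/6 = -6 + √(-1 + (5 + K)²)/6)
y(0)² = (-6 + √(-1 + (5 + 0)²)/6)² = (-6 + √(-1 + 5²)/6)² = (-6 + √(-1 + 25)/6)² = (-6 + √24/6)² = (-6 + (2*√6)/6)² = (-6 + √6/3)²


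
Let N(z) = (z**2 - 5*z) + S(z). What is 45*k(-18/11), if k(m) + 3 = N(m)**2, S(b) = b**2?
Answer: 118760445/14641 ≈ 8111.5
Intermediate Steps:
N(z) = -5*z + 2*z**2 (N(z) = (z**2 - 5*z) + z**2 = -5*z + 2*z**2)
k(m) = -3 + m**2*(-5 + 2*m)**2 (k(m) = -3 + (m*(-5 + 2*m))**2 = -3 + m**2*(-5 + 2*m)**2)
45*k(-18/11) = 45*(-3 + (-18/11)**2*(-5 + 2*(-18/11))**2) = 45*(-3 + 324*(-5 - 36/11)**2/121) = 45*(-3 + 324*(-91/11)**2/121) = 45*(-3 + (324/121)*(8281/121)) = 45*(-3 + 2683044/14641) = 45*(2639121/14641) = 118760445/14641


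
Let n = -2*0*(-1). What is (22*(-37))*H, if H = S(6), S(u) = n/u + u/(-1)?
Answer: 4884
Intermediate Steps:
n = 0 (n = 0*(-1) = 0)
S(u) = -u (S(u) = 0/u + u/(-1) = 0 + u*(-1) = 0 - u = -u)
H = -6 (H = -1*6 = -6)
(22*(-37))*H = (22*(-37))*(-6) = -814*(-6) = 4884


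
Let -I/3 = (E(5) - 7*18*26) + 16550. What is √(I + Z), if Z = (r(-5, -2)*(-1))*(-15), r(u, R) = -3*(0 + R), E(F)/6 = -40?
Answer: 2*I*√9753 ≈ 197.51*I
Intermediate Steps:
E(F) = -240 (E(F) = 6*(-40) = -240)
r(u, R) = -3*R
I = -39102 (I = -3*((-240 - 7*18*26) + 16550) = -3*((-240 - 126*26) + 16550) = -3*((-240 - 3276) + 16550) = -3*(-3516 + 16550) = -3*13034 = -39102)
Z = 90 (Z = (-3*(-2)*(-1))*(-15) = (6*(-1))*(-15) = -6*(-15) = 90)
√(I + Z) = √(-39102 + 90) = √(-39012) = 2*I*√9753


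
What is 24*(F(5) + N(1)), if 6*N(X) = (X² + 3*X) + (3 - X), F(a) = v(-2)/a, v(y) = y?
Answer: 72/5 ≈ 14.400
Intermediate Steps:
F(a) = -2/a
N(X) = ½ + X/3 + X²/6 (N(X) = ((X² + 3*X) + (3 - X))/6 = (3 + X² + 2*X)/6 = ½ + X/3 + X²/6)
24*(F(5) + N(1)) = 24*(-2/5 + (½ + (⅓)*1 + (⅙)*1²)) = 24*(-2*⅕ + (½ + ⅓ + (⅙)*1)) = 24*(-⅖ + (½ + ⅓ + ⅙)) = 24*(-⅖ + 1) = 24*(⅗) = 72/5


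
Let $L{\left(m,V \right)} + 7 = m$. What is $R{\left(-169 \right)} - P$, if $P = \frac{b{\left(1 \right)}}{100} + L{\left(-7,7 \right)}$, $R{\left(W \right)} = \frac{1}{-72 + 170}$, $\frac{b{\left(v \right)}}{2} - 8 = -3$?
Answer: $\frac{3408}{245} \approx 13.91$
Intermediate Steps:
$b{\left(v \right)} = 10$ ($b{\left(v \right)} = 16 + 2 \left(-3\right) = 16 - 6 = 10$)
$L{\left(m,V \right)} = -7 + m$
$R{\left(W \right)} = \frac{1}{98}$
$P = - \frac{139}{10}$ ($P = \frac{10}{100} - 14 = 10 \cdot \frac{1}{100} - 14 = \frac{1}{10} - 14 = - \frac{139}{10} \approx -13.9$)
$R{\left(-169 \right)} - P = \frac{1}{98} - - \frac{139}{10} = \frac{1}{98} + \frac{139}{10} = \frac{3408}{245}$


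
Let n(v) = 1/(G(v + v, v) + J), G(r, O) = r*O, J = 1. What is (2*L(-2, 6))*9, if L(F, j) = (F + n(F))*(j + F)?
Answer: -136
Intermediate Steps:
G(r, O) = O*r
n(v) = 1/(1 + 2*v²) (n(v) = 1/(v*(v + v) + 1) = 1/(v*(2*v) + 1) = 1/(2*v² + 1) = 1/(1 + 2*v²))
L(F, j) = (F + j)*(F + 1/(1 + 2*F²)) (L(F, j) = (F + 1/(1 + 2*F²))*(j + F) = (F + 1/(1 + 2*F²))*(F + j) = (F + j)*(F + 1/(1 + 2*F²)))
(2*L(-2, 6))*9 = (2*((-2 + 6 - 2*(1 + 2*(-2)²)*(-2 + 6))/(1 + 2*(-2)²)))*9 = (2*((-2 + 6 - 2*(1 + 2*4)*4)/(1 + 2*4)))*9 = (2*((-2 + 6 - 2*(1 + 8)*4)/(1 + 8)))*9 = (2*((-2 + 6 - 2*9*4)/9))*9 = (2*((-2 + 6 - 72)/9))*9 = (2*((⅑)*(-68)))*9 = (2*(-68/9))*9 = -136/9*9 = -136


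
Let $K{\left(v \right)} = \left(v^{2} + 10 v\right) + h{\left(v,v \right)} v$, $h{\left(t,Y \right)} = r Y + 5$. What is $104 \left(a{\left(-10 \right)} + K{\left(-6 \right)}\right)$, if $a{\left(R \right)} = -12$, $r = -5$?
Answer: $-25584$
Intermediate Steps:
$h{\left(t,Y \right)} = 5 - 5 Y$ ($h{\left(t,Y \right)} = - 5 Y + 5 = 5 - 5 Y$)
$K{\left(v \right)} = v^{2} + 10 v + v \left(5 - 5 v\right)$ ($K{\left(v \right)} = \left(v^{2} + 10 v\right) + \left(5 - 5 v\right) v = \left(v^{2} + 10 v\right) + v \left(5 - 5 v\right) = v^{2} + 10 v + v \left(5 - 5 v\right)$)
$104 \left(a{\left(-10 \right)} + K{\left(-6 \right)}\right) = 104 \left(-12 - 6 \left(15 - -24\right)\right) = 104 \left(-12 - 6 \left(15 + 24\right)\right) = 104 \left(-12 - 234\right) = 104 \left(-246\right) = -25584$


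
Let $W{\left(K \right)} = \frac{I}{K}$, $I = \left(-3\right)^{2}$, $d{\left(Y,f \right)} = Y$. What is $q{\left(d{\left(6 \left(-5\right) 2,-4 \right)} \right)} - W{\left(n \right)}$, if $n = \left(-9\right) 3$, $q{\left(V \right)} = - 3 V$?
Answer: $\frac{541}{3} \approx 180.33$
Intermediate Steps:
$I = 9$
$n = -27$
$W{\left(K \right)} = \frac{9}{K}$
$q{\left(d{\left(6 \left(-5\right) 2,-4 \right)} \right)} - W{\left(n \right)} = - 3 \cdot 6 \left(-5\right) 2 - \frac{9}{-27} = - 3 \left(\left(-30\right) 2\right) - 9 \left(- \frac{1}{27}\right) = \left(-3\right) \left(-60\right) - - \frac{1}{3} = 180 + \frac{1}{3} = \frac{541}{3}$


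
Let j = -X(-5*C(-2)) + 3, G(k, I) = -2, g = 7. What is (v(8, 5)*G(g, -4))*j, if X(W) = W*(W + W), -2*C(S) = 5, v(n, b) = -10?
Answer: -6190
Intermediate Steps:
C(S) = -5/2 (C(S) = -½*5 = -5/2)
X(W) = 2*W² (X(W) = W*(2*W) = 2*W²)
j = -619/2 (j = -2*(-5*(-5/2))² + 3 = -2*(25/2)² + 3 = -2*625/4 + 3 = -1*625/2 + 3 = -625/2 + 3 = -619/2 ≈ -309.50)
(v(8, 5)*G(g, -4))*j = -10*(-2)*(-619/2) = 20*(-619/2) = -6190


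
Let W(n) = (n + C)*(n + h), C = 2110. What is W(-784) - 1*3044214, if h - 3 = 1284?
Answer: -2377236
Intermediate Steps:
h = 1287 (h = 3 + 1284 = 1287)
W(n) = (1287 + n)*(2110 + n) (W(n) = (n + 2110)*(n + 1287) = (2110 + n)*(1287 + n) = (1287 + n)*(2110 + n))
W(-784) - 1*3044214 = (2715570 + (-784)**2 + 3397*(-784)) - 1*3044214 = (2715570 + 614656 - 2663248) - 3044214 = 666978 - 3044214 = -2377236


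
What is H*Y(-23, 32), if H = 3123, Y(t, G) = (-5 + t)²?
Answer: 2448432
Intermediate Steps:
H*Y(-23, 32) = 3123*(-5 - 23)² = 3123*(-28)² = 3123*784 = 2448432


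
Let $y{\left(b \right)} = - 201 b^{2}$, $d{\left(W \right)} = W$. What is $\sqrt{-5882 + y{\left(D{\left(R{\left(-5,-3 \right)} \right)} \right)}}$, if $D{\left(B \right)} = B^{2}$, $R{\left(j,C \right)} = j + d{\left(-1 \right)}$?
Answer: $i \sqrt{266378} \approx 516.12 i$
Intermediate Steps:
$R{\left(j,C \right)} = -1 + j$ ($R{\left(j,C \right)} = j - 1 = -1 + j$)
$\sqrt{-5882 + y{\left(D{\left(R{\left(-5,-3 \right)} \right)} \right)}} = \sqrt{-5882 - 201 \left(\left(-1 - 5\right)^{2}\right)^{2}} = \sqrt{-5882 - 201 \left(\left(-6\right)^{2}\right)^{2}} = \sqrt{-5882 - 201 \cdot 36^{2}} = \sqrt{-5882 - 260496} = \sqrt{-266378} = i \sqrt{266378}$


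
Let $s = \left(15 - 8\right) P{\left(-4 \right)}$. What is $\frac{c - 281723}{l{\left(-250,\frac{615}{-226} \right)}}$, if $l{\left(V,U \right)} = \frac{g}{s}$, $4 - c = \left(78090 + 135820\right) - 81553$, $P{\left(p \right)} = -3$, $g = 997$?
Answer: $\frac{8695596}{997} \approx 8721.8$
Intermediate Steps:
$s = -21$ ($s = \left(15 - 8\right) \left(-3\right) = 7 \left(-3\right) = -21$)
$c = -132353$ ($c = 4 - \left(\left(78090 + 135820\right) - 81553\right) = 4 - \left(213910 - 81553\right) = 4 - 132357 = -132353$)
$l{\left(V,U \right)} = - \frac{997}{21}$ ($l{\left(V,U \right)} = \frac{997}{-21} = 997 \left(- \frac{1}{21}\right) = - \frac{997}{21}$)
$\frac{c - 281723}{l{\left(-250,\frac{615}{-226} \right)}} = \frac{-132353 - 281723}{- \frac{997}{21}} = \left(-132353 - 281723\right) \left(- \frac{21}{997}\right) = \left(-414076\right) \left(- \frac{21}{997}\right) = \frac{8695596}{997}$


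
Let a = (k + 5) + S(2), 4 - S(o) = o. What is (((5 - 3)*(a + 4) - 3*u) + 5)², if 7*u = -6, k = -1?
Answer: 37249/49 ≈ 760.18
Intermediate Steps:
u = -6/7 (u = (⅐)*(-6) = -6/7 ≈ -0.85714)
S(o) = 4 - o
a = 6 (a = (-1 + 5) + (4 - 1*2) = 4 + (4 - 2) = 4 + 2 = 6)
(((5 - 3)*(a + 4) - 3*u) + 5)² = (((5 - 3)*(6 + 4) - 3*(-6/7)) + 5)² = ((2*10 + 18/7) + 5)² = ((20 + 18/7) + 5)² = (158/7 + 5)² = (193/7)² = 37249/49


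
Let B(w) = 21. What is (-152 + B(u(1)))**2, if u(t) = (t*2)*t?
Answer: 17161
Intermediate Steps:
u(t) = 2*t**2 (u(t) = (2*t)*t = 2*t**2)
(-152 + B(u(1)))**2 = (-152 + 21)**2 = (-131)**2 = 17161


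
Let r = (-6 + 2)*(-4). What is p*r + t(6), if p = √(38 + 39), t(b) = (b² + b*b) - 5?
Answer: 67 + 16*√77 ≈ 207.40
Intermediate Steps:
r = 16 (r = -4*(-4) = 16)
t(b) = -5 + 2*b² (t(b) = (b² + b²) - 5 = 2*b² - 5 = -5 + 2*b²)
p = √77 ≈ 8.7750
p*r + t(6) = √77*16 + (-5 + 2*6²) = 16*√77 + (-5 + 2*36) = 16*√77 + (-5 + 72) = 16*√77 + 67 = 67 + 16*√77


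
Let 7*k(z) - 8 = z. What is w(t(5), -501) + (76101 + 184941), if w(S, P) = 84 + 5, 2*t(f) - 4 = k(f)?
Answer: 261131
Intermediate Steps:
k(z) = 8/7 + z/7
t(f) = 18/7 + f/14 (t(f) = 2 + (8/7 + f/7)/2 = 2 + (4/7 + f/14) = 18/7 + f/14)
w(S, P) = 89
w(t(5), -501) + (76101 + 184941) = 89 + (76101 + 184941) = 89 + 261042 = 261131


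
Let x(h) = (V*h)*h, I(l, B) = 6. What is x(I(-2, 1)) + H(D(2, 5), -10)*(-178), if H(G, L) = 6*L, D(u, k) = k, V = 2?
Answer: 10752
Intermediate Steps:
x(h) = 2*h² (x(h) = (2*h)*h = 2*h²)
x(I(-2, 1)) + H(D(2, 5), -10)*(-178) = 2*6² + (6*(-10))*(-178) = 2*36 - 60*(-178) = 72 + 10680 = 10752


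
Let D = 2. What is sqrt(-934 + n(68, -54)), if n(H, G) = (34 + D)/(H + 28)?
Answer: I*sqrt(14938)/4 ≈ 30.555*I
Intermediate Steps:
n(H, G) = 36/(28 + H) (n(H, G) = (34 + 2)/(H + 28) = 36/(28 + H))
sqrt(-934 + n(68, -54)) = sqrt(-934 + 36/(28 + 68)) = sqrt(-934 + 36/96) = sqrt(-934 + 36*(1/96)) = sqrt(-934 + 3/8) = sqrt(-7469/8) = I*sqrt(14938)/4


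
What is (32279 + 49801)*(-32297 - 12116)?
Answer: -3645419040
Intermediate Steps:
(32279 + 49801)*(-32297 - 12116) = 82080*(-44413) = -3645419040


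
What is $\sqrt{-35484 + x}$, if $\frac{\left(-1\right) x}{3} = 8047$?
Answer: $15 i \sqrt{265} \approx 244.18 i$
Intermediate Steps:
$x = -24141$ ($x = \left(-3\right) 8047 = -24141$)
$\sqrt{-35484 + x} = \sqrt{-35484 - 24141} = \sqrt{-59625} = 15 i \sqrt{265}$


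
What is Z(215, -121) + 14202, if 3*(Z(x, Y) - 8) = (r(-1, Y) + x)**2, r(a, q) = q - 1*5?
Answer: 50551/3 ≈ 16850.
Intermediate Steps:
r(a, q) = -5 + q (r(a, q) = q - 5 = -5 + q)
Z(x, Y) = 8 + (-5 + Y + x)**2/3 (Z(x, Y) = 8 + ((-5 + Y) + x)**2/3 = 8 + (-5 + Y + x)**2/3)
Z(215, -121) + 14202 = (8 + (-5 - 121 + 215)**2/3) + 14202 = (8 + (1/3)*89**2) + 14202 = (8 + (1/3)*7921) + 14202 = (8 + 7921/3) + 14202 = 7945/3 + 14202 = 50551/3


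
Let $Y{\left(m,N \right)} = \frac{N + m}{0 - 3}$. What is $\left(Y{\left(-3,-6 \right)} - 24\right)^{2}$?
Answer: $441$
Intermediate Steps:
$Y{\left(m,N \right)} = - \frac{N}{3} - \frac{m}{3}$ ($Y{\left(m,N \right)} = \frac{N + m}{-3} = \left(N + m\right) \left(- \frac{1}{3}\right) = - \frac{N}{3} - \frac{m}{3}$)
$\left(Y{\left(-3,-6 \right)} - 24\right)^{2} = \left(\left(\left(- \frac{1}{3}\right) \left(-6\right) - -1\right) - 24\right)^{2} = \left(\left(2 + 1\right) - 24\right)^{2} = \left(3 - 24\right)^{2} = \left(-21\right)^{2} = 441$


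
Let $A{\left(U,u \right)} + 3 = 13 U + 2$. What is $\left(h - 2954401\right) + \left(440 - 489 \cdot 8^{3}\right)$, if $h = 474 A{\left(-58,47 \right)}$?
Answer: $-3562199$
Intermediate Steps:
$A{\left(U,u \right)} = -1 + 13 U$ ($A{\left(U,u \right)} = -3 + \left(13 U + 2\right) = -3 + \left(2 + 13 U\right) = -1 + 13 U$)
$h = -357870$ ($h = 474 \left(-1 + 13 \left(-58\right)\right) = 474 \left(-1 - 754\right) = 474 \left(-755\right) = -357870$)
$\left(h - 2954401\right) + \left(440 - 489 \cdot 8^{3}\right) = \left(-357870 - 2954401\right) + \left(440 - 489 \cdot 8^{3}\right) = -3312271 + \left(440 - 250368\right) = -3312271 - 249928 = -3562199$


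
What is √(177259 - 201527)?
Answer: 2*I*√6067 ≈ 155.78*I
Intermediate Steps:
√(177259 - 201527) = √(-24268) = 2*I*√6067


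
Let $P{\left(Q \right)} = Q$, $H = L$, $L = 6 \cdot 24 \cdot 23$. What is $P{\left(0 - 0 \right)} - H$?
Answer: $-3312$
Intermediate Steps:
$L = 3312$ ($L = 144 \cdot 23 = 3312$)
$H = 3312$
$P{\left(0 - 0 \right)} - H = \left(0 - 0\right) - 3312 = \left(0 + 0\right) - 3312 = 0 - 3312 = -3312$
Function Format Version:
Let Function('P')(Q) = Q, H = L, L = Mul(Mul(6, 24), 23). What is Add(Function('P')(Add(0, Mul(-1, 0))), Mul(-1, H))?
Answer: -3312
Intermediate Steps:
L = 3312 (L = Mul(144, 23) = 3312)
H = 3312
Add(Function('P')(Add(0, Mul(-1, 0))), Mul(-1, H)) = Add(Add(0, Mul(-1, 0)), Mul(-1, 3312)) = Add(Add(0, 0), -3312) = Add(0, -3312) = -3312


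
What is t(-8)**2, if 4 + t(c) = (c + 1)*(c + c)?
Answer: 11664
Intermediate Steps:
t(c) = -4 + 2*c*(1 + c) (t(c) = -4 + (c + 1)*(c + c) = -4 + (1 + c)*(2*c) = -4 + 2*c*(1 + c))
t(-8)**2 = (-4 + 2*(-8) + 2*(-8)**2)**2 = (-4 - 16 + 2*64)**2 = (-4 - 16 + 128)**2 = 108**2 = 11664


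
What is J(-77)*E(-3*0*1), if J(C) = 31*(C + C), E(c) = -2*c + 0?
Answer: 0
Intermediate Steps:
E(c) = -2*c
J(C) = 62*C (J(C) = 31*(2*C) = 62*C)
J(-77)*E(-3*0*1) = (62*(-77))*(-2*(-3*0)) = -(-9548)*0*1 = -(-9548)*0 = -4774*0 = 0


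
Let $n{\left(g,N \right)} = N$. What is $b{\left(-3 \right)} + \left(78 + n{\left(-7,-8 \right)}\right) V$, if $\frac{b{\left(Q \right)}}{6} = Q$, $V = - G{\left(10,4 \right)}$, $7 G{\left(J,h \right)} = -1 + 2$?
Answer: $-28$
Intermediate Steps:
$G{\left(J,h \right)} = \frac{1}{7}$ ($G{\left(J,h \right)} = \frac{-1 + 2}{7} = \frac{1}{7} \cdot 1 = \frac{1}{7}$)
$V = - \frac{1}{7}$ ($V = \left(-1\right) \frac{1}{7} = - \frac{1}{7} \approx -0.14286$)
$b{\left(Q \right)} = 6 Q$
$b{\left(-3 \right)} + \left(78 + n{\left(-7,-8 \right)}\right) V = 6 \left(-3\right) + \left(78 - 8\right) \left(- \frac{1}{7}\right) = -18 + 70 \left(- \frac{1}{7}\right) = -18 - 10 = -28$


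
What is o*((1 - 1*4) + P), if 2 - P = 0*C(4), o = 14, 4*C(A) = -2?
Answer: -14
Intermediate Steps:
C(A) = -1/2 (C(A) = (1/4)*(-2) = -1/2)
P = 2 (P = 2 - 0*(-1)/2 = 2 - 1*0 = 2 + 0 = 2)
o*((1 - 1*4) + P) = 14*((1 - 1*4) + 2) = 14*((1 - 4) + 2) = 14*(-3 + 2) = 14*(-1) = -14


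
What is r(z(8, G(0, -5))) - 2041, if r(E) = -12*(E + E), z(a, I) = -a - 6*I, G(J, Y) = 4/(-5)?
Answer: -9821/5 ≈ -1964.2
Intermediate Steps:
G(J, Y) = -⅘ (G(J, Y) = 4*(-⅕) = -⅘)
r(E) = -24*E
r(z(8, G(0, -5))) - 2041 = -24*(-1*8 - 6*(-⅘)) - 2041 = -24*(-8 + 24/5) - 2041 = -24*(-16/5) - 2041 = 384/5 - 2041 = -9821/5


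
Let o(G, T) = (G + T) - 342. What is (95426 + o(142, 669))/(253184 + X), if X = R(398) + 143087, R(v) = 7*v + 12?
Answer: 10655/44341 ≈ 0.24030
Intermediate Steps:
R(v) = 12 + 7*v
o(G, T) = -342 + G + T
X = 145885 (X = (12 + 7*398) + 143087 = (12 + 2786) + 143087 = 2798 + 143087 = 145885)
(95426 + o(142, 669))/(253184 + X) = (95426 + (-342 + 142 + 669))/(253184 + 145885) = (95426 + 469)/399069 = 95895*(1/399069) = 10655/44341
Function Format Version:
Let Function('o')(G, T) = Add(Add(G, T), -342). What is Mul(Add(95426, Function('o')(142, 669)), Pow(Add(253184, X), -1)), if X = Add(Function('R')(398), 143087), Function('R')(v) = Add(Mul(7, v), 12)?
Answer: Rational(10655, 44341) ≈ 0.24030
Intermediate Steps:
Function('R')(v) = Add(12, Mul(7, v))
Function('o')(G, T) = Add(-342, G, T)
X = 145885 (X = Add(Add(12, Mul(7, 398)), 143087) = Add(Add(12, 2786), 143087) = Add(2798, 143087) = 145885)
Mul(Add(95426, Function('o')(142, 669)), Pow(Add(253184, X), -1)) = Mul(Add(95426, Add(-342, 142, 669)), Pow(Add(253184, 145885), -1)) = Mul(Add(95426, 469), Pow(399069, -1)) = Mul(95895, Rational(1, 399069)) = Rational(10655, 44341)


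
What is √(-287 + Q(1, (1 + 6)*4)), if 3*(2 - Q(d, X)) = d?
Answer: 2*I*√642/3 ≈ 16.892*I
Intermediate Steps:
Q(d, X) = 2 - d/3
√(-287 + Q(1, (1 + 6)*4)) = √(-287 + (2 - ⅓*1)) = √(-287 + (2 - ⅓)) = √(-287 + 5/3) = √(-856/3) = 2*I*√642/3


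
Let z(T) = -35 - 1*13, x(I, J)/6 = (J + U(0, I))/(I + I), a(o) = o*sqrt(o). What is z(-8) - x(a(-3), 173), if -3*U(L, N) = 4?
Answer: -48 - 515*I*sqrt(3)/9 ≈ -48.0 - 99.112*I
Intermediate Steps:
U(L, N) = -4/3 (U(L, N) = -1/3*4 = -4/3)
a(o) = o**(3/2)
x(I, J) = 3*(-4/3 + J)/I (x(I, J) = 6*((J - 4/3)/(I + I)) = 6*((-4/3 + J)/((2*I))) = 6*((-4/3 + J)*(1/(2*I))) = 6*((-4/3 + J)/(2*I)) = 3*(-4/3 + J)/I)
z(T) = -48 (z(T) = -35 - 13 = -48)
z(-8) - x(a(-3), 173) = -48 - (-4 + 3*173)/((-3)**(3/2)) = -48 - (-4 + 519)/((-3*I*sqrt(3))) = -48 - I*sqrt(3)/9*515 = -48 - 515*I*sqrt(3)/9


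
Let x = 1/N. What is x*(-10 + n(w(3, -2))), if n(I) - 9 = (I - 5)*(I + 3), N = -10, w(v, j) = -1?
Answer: 13/10 ≈ 1.3000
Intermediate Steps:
n(I) = 9 + (-5 + I)*(3 + I) (n(I) = 9 + (I - 5)*(I + 3) = 9 + (-5 + I)*(3 + I))
x = -⅒ (x = 1/(-10) = -⅒ ≈ -0.10000)
x*(-10 + n(w(3, -2))) = -(-10 + (-6 + (-1)² - 2*(-1)))/10 = -(-10 + (-6 + 1 + 2))/10 = -(-10 - 3)/10 = -⅒*(-13) = 13/10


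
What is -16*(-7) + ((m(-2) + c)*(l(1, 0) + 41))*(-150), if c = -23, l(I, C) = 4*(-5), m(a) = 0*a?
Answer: 72562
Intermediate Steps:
m(a) = 0
l(I, C) = -20
-16*(-7) + ((m(-2) + c)*(l(1, 0) + 41))*(-150) = -16*(-7) + ((0 - 23)*(-20 + 41))*(-150) = 112 - 23*21*(-150) = 112 - 483*(-150) = 112 + 72450 = 72562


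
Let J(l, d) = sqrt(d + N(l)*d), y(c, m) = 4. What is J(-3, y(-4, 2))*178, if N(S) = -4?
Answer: 356*I*sqrt(3) ≈ 616.61*I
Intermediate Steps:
J(l, d) = sqrt(3)*sqrt(-d) (J(l, d) = sqrt(d - 4*d) = sqrt(-3*d) = sqrt(3)*sqrt(-d))
J(-3, y(-4, 2))*178 = (sqrt(3)*sqrt(-1*4))*178 = (sqrt(3)*sqrt(-4))*178 = (sqrt(3)*(2*I))*178 = (2*I*sqrt(3))*178 = 356*I*sqrt(3)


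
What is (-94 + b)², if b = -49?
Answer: 20449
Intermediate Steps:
(-94 + b)² = (-94 - 49)² = (-143)² = 20449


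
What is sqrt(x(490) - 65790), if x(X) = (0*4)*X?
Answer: 3*I*sqrt(7310) ≈ 256.5*I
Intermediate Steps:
x(X) = 0 (x(X) = 0*X = 0)
sqrt(x(490) - 65790) = sqrt(0 - 65790) = sqrt(-65790) = 3*I*sqrt(7310)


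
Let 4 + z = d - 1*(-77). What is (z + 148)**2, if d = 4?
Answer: 50625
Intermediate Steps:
z = 77 (z = -4 + (4 - 1*(-77)) = -4 + (4 + 77) = -4 + 81 = 77)
(z + 148)**2 = (77 + 148)**2 = 225**2 = 50625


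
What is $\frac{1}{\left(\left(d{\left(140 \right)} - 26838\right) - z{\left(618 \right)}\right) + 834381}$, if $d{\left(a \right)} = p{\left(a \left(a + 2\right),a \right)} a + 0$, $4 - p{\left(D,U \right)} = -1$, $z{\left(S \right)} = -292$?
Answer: $\frac{1}{808535} \approx 1.2368 \cdot 10^{-6}$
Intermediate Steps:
$p{\left(D,U \right)} = 5$ ($p{\left(D,U \right)} = 4 - -1 = 4 + 1 = 5$)
$d{\left(a \right)} = 5 a$ ($d{\left(a \right)} = 5 a + 0 = 5 a$)
$\frac{1}{\left(\left(d{\left(140 \right)} - 26838\right) - z{\left(618 \right)}\right) + 834381} = \frac{1}{\left(\left(5 \cdot 140 - 26838\right) - -292\right) + 834381} = \frac{1}{\left(\left(700 - 26838\right) + 292\right) + 834381} = \frac{1}{\left(-26138 + 292\right) + 834381} = \frac{1}{-25846 + 834381} = \frac{1}{808535}$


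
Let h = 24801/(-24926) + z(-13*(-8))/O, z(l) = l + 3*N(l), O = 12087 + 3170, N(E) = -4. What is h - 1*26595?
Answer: -919486157905/34572362 ≈ -26596.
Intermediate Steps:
O = 15257
z(l) = -12 + l (z(l) = l + 3*(-4) = l - 12 = -12 + l)
h = -34190515/34572362 (h = 24801/(-24926) + (-12 - 13*(-8))/15257 = 24801*(-1/24926) + (-12 + 104)*(1/15257) = -24801/24926 + 92*(1/15257) = -24801/24926 + 92/15257 = -34190515/34572362 ≈ -0.98896)
h - 1*26595 = -34190515/34572362 - 1*26595 = -34190515/34572362 - 26595 = -919486157905/34572362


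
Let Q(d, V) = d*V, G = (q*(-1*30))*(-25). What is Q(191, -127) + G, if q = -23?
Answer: -41507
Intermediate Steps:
G = -17250 (G = -(-23)*30*(-25) = -23*(-30)*(-25) = 690*(-25) = -17250)
Q(d, V) = V*d
Q(191, -127) + G = -127*191 - 17250 = -24257 - 17250 = -41507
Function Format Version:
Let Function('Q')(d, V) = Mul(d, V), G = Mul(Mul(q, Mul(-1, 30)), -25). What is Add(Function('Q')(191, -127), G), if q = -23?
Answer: -41507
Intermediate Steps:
G = -17250 (G = Mul(Mul(-23, Mul(-1, 30)), -25) = Mul(Mul(-23, -30), -25) = Mul(690, -25) = -17250)
Function('Q')(d, V) = Mul(V, d)
Add(Function('Q')(191, -127), G) = Add(Mul(-127, 191), -17250) = Add(-24257, -17250) = -41507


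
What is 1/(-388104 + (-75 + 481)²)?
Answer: -1/223268 ≈ -4.4789e-6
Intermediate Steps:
1/(-388104 + (-75 + 481)²) = 1/(-388104 + 406²) = 1/(-388104 + 164836) = 1/(-223268) = -1/223268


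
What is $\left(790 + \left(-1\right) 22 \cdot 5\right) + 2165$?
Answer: $2845$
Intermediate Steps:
$\left(790 + \left(-1\right) 22 \cdot 5\right) + 2165 = \left(790 - 110\right) + 2165 = 680 + 2165 = 2845$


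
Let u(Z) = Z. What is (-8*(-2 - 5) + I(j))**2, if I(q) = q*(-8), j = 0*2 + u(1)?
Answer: 2304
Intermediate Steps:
j = 1 (j = 0*2 + 1 = 0 + 1 = 1)
I(q) = -8*q
(-8*(-2 - 5) + I(j))**2 = (-8*(-2 - 5) - 8*1)**2 = (-8*(-7) - 8)**2 = (56 - 8)**2 = 48**2 = 2304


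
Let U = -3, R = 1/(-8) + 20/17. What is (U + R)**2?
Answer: 70225/18496 ≈ 3.7968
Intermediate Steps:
R = 143/136 (R = 1*(-1/8) + 20*(1/17) = -1/8 + 20/17 = 143/136 ≈ 1.0515)
(U + R)**2 = (-3 + 143/136)**2 = (-265/136)**2 = 70225/18496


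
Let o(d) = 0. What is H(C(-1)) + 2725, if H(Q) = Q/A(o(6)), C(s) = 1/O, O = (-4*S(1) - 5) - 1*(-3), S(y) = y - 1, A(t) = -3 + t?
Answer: 16351/6 ≈ 2725.2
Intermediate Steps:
S(y) = -1 + y
O = -2 (O = (-4*(-1 + 1) - 5) - 1*(-3) = (-4*0 - 5) + 3 = (0 - 5) + 3 = -5 + 3 = -2)
C(s) = -½ (C(s) = 1/(-2) = -½)
H(Q) = -Q/3 (H(Q) = Q/(-3 + 0) = Q/(-3) = Q*(-⅓) = -Q/3)
H(C(-1)) + 2725 = -⅓*(-½) + 2725 = ⅙ + 2725 = 16351/6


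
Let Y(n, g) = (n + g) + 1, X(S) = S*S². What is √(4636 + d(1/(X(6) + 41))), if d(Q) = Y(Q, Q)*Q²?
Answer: √20224412845599/66049 ≈ 68.088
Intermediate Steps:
X(S) = S³
Y(n, g) = 1 + g + n (Y(n, g) = (g + n) + 1 = 1 + g + n)
d(Q) = Q²*(1 + 2*Q) (d(Q) = (1 + Q + Q)*Q² = (1 + 2*Q)*Q² = Q²*(1 + 2*Q))
√(4636 + d(1/(X(6) + 41))) = √(4636 + (1/(6³ + 41))²*(1 + 2/(6³ + 41))) = √(4636 + (1/(216 + 41))²*(1 + 2/(216 + 41))) = √(4636 + (1/257)²*(1 + 2/257)) = √(4636 + (1/257)²*(1 + 2*(1/257))) = √(4636 + (1 + 2/257)/66049) = √(4636 + (1/66049)*(259/257)) = √(4636 + 259/16974593) = √(78694213407/16974593) = √20224412845599/66049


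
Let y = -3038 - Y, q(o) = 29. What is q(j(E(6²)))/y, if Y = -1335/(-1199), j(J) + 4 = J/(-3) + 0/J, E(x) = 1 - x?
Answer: -34771/3643897 ≈ -0.0095423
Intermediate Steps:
j(J) = -4 - J/3 (j(J) = -4 + (J/(-3) + 0/J) = -4 + (J*(-⅓) + 0) = -4 + (-J/3 + 0) = -4 - J/3)
Y = 1335/1199 (Y = -1335*(-1/1199) = 1335/1199 ≈ 1.1134)
y = -3643897/1199 (y = -3038 - 1*1335/1199 = -3038 - 1335/1199 = -3643897/1199 ≈ -3039.1)
q(j(E(6²)))/y = 29/(-3643897/1199) = 29*(-1199/3643897) = -34771/3643897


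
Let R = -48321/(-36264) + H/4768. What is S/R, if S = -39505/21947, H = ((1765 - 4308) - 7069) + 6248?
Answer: -8894116195/3097797103 ≈ -2.8711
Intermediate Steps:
H = -3364 (H = (-2543 - 7069) + 6248 = -9612 + 6248 = -3364)
S = -39505/21947 (S = -39505*1/21947 = -39505/21947 ≈ -1.8000)
R = 141149/225139 (R = -48321/(-36264) - 3364/4768 = -48321*(-1/36264) - 3364*1/4768 = 16107/12088 - 841/1192 = 141149/225139 ≈ 0.62694)
S/R = -39505/(21947*141149/225139) = -39505/21947*225139/141149 = -8894116195/3097797103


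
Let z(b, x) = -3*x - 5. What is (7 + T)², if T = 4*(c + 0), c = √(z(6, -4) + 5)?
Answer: 241 + 112*√3 ≈ 434.99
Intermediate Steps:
z(b, x) = -5 - 3*x
c = 2*√3 (c = √((-5 - 3*(-4)) + 5) = √((-5 + 12) + 5) = √(7 + 5) = √12 = 2*√3 ≈ 3.4641)
T = 8*√3 (T = 4*(2*√3 + 0) = 4*(2*√3) = 8*√3 ≈ 13.856)
(7 + T)² = (7 + 8*√3)²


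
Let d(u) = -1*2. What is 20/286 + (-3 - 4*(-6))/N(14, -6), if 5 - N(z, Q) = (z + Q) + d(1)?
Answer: -2993/143 ≈ -20.930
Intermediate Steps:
d(u) = -2
N(z, Q) = 7 - Q - z (N(z, Q) = 5 - ((z + Q) - 2) = 5 - ((Q + z) - 2) = 5 - (-2 + Q + z) = 5 + (2 - Q - z) = 7 - Q - z)
20/286 + (-3 - 4*(-6))/N(14, -6) = 20/286 + (-3 - 4*(-6))/(7 - 1*(-6) - 1*14) = 20*(1/286) + (-3 + 24)/(7 + 6 - 14) = 10/143 + 21/(-1) = 10/143 + 21*(-1) = 10/143 - 21 = -2993/143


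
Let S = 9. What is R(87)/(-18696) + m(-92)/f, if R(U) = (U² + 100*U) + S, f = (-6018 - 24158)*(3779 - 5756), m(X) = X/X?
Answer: -986902565/1133501088 ≈ -0.87067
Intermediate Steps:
m(X) = 1
f = 59657952 (f = -30176*(-1977) = 59657952)
R(U) = 9 + U² + 100*U (R(U) = (U² + 100*U) + 9 = 9 + U² + 100*U)
R(87)/(-18696) + m(-92)/f = (9 + 87² + 100*87)/(-18696) + 1/59657952 = (9 + 7569 + 8700)*(-1/18696) + 1*(1/59657952) = 16278*(-1/18696) + 1/59657952 = -2713/3116 + 1/59657952 = -986902565/1133501088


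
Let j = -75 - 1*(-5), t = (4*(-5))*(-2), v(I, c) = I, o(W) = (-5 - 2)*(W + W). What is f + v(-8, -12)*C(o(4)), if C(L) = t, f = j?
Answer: -390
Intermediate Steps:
o(W) = -14*W
t = 40 (t = -20*(-2) = 40)
j = -70 (j = -75 + 5 = -70)
f = -70
C(L) = 40
f + v(-8, -12)*C(o(4)) = -70 - 8*40 = -70 - 320 = -390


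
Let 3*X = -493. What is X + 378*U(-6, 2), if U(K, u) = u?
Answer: 1775/3 ≈ 591.67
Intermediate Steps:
X = -493/3 (X = (1/3)*(-493) = -493/3 ≈ -164.33)
X + 378*U(-6, 2) = -493/3 + 378*2 = -493/3 + 756 = 1775/3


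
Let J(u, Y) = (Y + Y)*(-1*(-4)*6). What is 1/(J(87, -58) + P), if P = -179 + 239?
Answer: -1/2724 ≈ -0.00036711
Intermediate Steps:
P = 60
J(u, Y) = 48*Y (J(u, Y) = (2*Y)*(4*6) = (2*Y)*24 = 48*Y)
1/(J(87, -58) + P) = 1/(48*(-58) + 60) = 1/(-2784 + 60) = 1/(-2724) = -1/2724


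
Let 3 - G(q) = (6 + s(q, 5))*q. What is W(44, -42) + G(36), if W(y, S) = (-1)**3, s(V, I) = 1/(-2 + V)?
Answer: -3656/17 ≈ -215.06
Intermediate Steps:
W(y, S) = -1
G(q) = 3 - q*(6 + 1/(-2 + q)) (G(q) = 3 - (6 + 1/(-2 + q))*q = 3 - q*(6 + 1/(-2 + q)))
W(44, -42) + G(36) = -1 + 2*(-3 - 3*36**2 + 7*36)/(-2 + 36) = -1 + 2*(-3 - 3*1296 + 252)/34 = -1 + 2*(1/34)*(-3 - 3888 + 252) = -1 + 2*(1/34)*(-3639) = -1 - 3639/17 = -3656/17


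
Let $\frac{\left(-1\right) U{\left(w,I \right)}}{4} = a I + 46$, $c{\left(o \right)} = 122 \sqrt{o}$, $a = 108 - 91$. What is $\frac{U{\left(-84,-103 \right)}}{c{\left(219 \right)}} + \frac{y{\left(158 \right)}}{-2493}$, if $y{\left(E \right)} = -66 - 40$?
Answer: $\frac{106}{2493} + \frac{3410 \sqrt{219}}{13359} \approx 3.82$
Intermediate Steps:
$a = 17$ ($a = 108 - 91 = 17$)
$y{\left(E \right)} = -106$
$U{\left(w,I \right)} = -184 - 68 I$ ($U{\left(w,I \right)} = - 4 \left(17 I + 46\right) = - 4 \left(46 + 17 I\right) = -184 - 68 I$)
$\frac{U{\left(-84,-103 \right)}}{c{\left(219 \right)}} + \frac{y{\left(158 \right)}}{-2493} = \frac{-184 - -7004}{122 \sqrt{219}} - \frac{106}{-2493} = \left(-184 + 7004\right) \frac{\sqrt{219}}{26718} - - \frac{106}{2493} = 6820 \frac{\sqrt{219}}{26718} + \frac{106}{2493} = \frac{3410 \sqrt{219}}{13359} + \frac{106}{2493} = \frac{106}{2493} + \frac{3410 \sqrt{219}}{13359}$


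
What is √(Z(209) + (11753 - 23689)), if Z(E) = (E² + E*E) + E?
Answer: √75635 ≈ 275.02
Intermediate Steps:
Z(E) = E + 2*E² (Z(E) = (E² + E²) + E = 2*E² + E = E + 2*E²)
√(Z(209) + (11753 - 23689)) = √(209*(1 + 2*209) + (11753 - 23689)) = √(209*(1 + 418) - 11936) = √(209*419 - 11936) = √(87571 - 11936) = √75635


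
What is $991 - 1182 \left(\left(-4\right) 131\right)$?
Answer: $620359$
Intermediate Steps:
$991 - 1182 \left(\left(-4\right) 131\right) = 991 - -619368 = 991 + 619368 = 620359$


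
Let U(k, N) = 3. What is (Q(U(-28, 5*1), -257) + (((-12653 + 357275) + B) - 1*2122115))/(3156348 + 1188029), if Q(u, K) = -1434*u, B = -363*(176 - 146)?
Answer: -1792685/4344377 ≈ -0.41264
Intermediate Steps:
B = -10890 (B = -363*30 = -10890)
(Q(U(-28, 5*1), -257) + (((-12653 + 357275) + B) - 1*2122115))/(3156348 + 1188029) = (-1434*3 + (((-12653 + 357275) - 10890) - 1*2122115))/(3156348 + 1188029) = (-4302 + ((344622 - 10890) - 2122115))/4344377 = (-4302 + (333732 - 2122115))*(1/4344377) = (-4302 - 1788383)*(1/4344377) = -1792685*1/4344377 = -1792685/4344377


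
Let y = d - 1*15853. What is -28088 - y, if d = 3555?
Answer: -15790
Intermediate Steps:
y = -12298 (y = 3555 - 1*15853 = 3555 - 15853 = -12298)
-28088 - y = -28088 - 1*(-12298) = -28088 + 12298 = -15790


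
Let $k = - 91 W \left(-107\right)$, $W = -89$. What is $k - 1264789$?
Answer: $-2131382$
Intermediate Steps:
$k = -866593$ ($k = \left(-91\right) \left(-89\right) \left(-107\right) = 8099 \left(-107\right) = -866593$)
$k - 1264789 = -866593 - 1264789 = -2131382$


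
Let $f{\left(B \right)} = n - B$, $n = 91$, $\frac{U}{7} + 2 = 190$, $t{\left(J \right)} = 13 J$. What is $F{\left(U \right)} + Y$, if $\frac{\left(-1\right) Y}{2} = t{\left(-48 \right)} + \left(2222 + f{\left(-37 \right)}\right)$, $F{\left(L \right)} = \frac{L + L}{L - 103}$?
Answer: $- \frac{4184644}{1213} \approx -3449.8$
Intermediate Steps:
$U = 1316$ ($U = -14 + 7 \cdot 190 = -14 + 1330 = 1316$)
$f{\left(B \right)} = 91 - B$
$F{\left(L \right)} = \frac{2 L}{-103 + L}$
$Y = -3452$ ($Y = - 2 \left(13 \left(-48\right) + \left(2222 + \left(91 - -37\right)\right)\right) = - 2 \left(-624 + \left(2222 + \left(91 + 37\right)\right)\right) = - 2 \left(-624 + \left(2222 + 128\right)\right) = - 2 \left(-624 + 2350\right) = \left(-2\right) 1726 = -3452$)
$F{\left(U \right)} + Y = 2 \cdot 1316 \frac{1}{-103 + 1316} - 3452 = 2 \cdot 1316 \cdot \frac{1}{1213} - 3452 = \frac{2632}{1213} - 3452 = - \frac{4184644}{1213}$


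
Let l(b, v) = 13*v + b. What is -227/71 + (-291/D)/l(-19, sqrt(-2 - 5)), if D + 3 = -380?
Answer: -134629463/41985992 - 3783*I*sqrt(7)/591352 ≈ -3.2065 - 0.016925*I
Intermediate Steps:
D = -383 (D = -3 - 380 = -383)
l(b, v) = b + 13*v
-227/71 + (-291/D)/l(-19, sqrt(-2 - 5)) = -227/71 + (-291/(-383))/(-19 + 13*sqrt(-2 - 5)) = -227*1/71 + (-291*(-1/383))/(-19 + 13*sqrt(-7)) = -227/71 + 291/(383*(-19 + 13*(I*sqrt(7)))) = -227/71 + 291/(383*(-19 + 13*I*sqrt(7)))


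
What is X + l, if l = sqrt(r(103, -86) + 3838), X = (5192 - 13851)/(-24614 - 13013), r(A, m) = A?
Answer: 8659/37627 + sqrt(3941) ≈ 63.008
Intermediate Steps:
X = 8659/37627 (X = -8659/(-37627) = -8659*(-1/37627) = 8659/37627 ≈ 0.23013)
l = sqrt(3941) (l = sqrt(103 + 3838) = sqrt(3941) ≈ 62.777)
X + l = 8659/37627 + sqrt(3941)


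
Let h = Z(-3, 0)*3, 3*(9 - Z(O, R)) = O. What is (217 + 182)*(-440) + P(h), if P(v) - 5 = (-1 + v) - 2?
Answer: -175528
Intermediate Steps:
Z(O, R) = 9 - O/3
h = 30 (h = (9 - 1/3*(-3))*3 = (9 + 1)*3 = 10*3 = 30)
P(v) = 2 + v (P(v) = 5 + ((-1 + v) - 2) = 5 + (-3 + v) = 2 + v)
(217 + 182)*(-440) + P(h) = (217 + 182)*(-440) + (2 + 30) = 399*(-440) + 32 = -175560 + 32 = -175528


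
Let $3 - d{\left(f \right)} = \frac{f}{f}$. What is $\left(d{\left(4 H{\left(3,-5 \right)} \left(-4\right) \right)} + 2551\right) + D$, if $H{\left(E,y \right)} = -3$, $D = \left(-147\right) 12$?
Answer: $789$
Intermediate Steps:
$D = -1764$
$d{\left(f \right)} = 2$ ($d{\left(f \right)} = 3 - \frac{f}{f} = 3 - 1 = 2$)
$\left(d{\left(4 H{\left(3,-5 \right)} \left(-4\right) \right)} + 2551\right) + D = \left(2 + 2551\right) - 1764 = 2553 - 1764 = 789$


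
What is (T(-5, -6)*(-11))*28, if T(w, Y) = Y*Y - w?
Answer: -12628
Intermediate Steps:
T(w, Y) = Y**2 - w
(T(-5, -6)*(-11))*28 = (((-6)**2 - 1*(-5))*(-11))*28 = ((36 + 5)*(-11))*28 = (41*(-11))*28 = -451*28 = -12628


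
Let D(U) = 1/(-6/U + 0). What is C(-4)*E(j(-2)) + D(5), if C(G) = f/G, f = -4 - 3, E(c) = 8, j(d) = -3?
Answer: 79/6 ≈ 13.167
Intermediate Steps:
f = -7
D(U) = -U/6 (D(U) = 1/(-6/U) = -U/6)
C(G) = -7/G
C(-4)*E(j(-2)) + D(5) = -7/(-4)*8 - 1/6*5 = -7*(-1/4)*8 - 5/6 = (7/4)*8 - 5/6 = 14 - 5/6 = 79/6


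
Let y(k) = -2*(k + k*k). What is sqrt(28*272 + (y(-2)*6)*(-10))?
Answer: 4*sqrt(491) ≈ 88.634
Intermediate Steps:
y(k) = -2*k - 2*k**2 (y(k) = -2*(k + k**2) = -2*k - 2*k**2)
sqrt(28*272 + (y(-2)*6)*(-10)) = sqrt(28*272 + (-2*(-2)*(1 - 2)*6)*(-10)) = sqrt(7616 + (-2*(-2)*(-1)*6)*(-10)) = sqrt(7616 - 4*6*(-10)) = sqrt(7616 - 24*(-10)) = sqrt(7616 + 240) = sqrt(7856) = 4*sqrt(491)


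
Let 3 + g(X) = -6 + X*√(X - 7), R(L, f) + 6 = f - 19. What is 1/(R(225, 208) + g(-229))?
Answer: 87/6203176 + 229*I*√59/6203176 ≈ 1.4025e-5 + 0.00028356*I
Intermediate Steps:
R(L, f) = -25 + f (R(L, f) = -6 + (f - 19) = -6 + (-19 + f) = -25 + f)
g(X) = -9 + X*√(-7 + X) (g(X) = -3 + (-6 + X*√(X - 7)) = -3 + (-6 + X*√(-7 + X)) = -9 + X*√(-7 + X))
1/(R(225, 208) + g(-229)) = 1/((-25 + 208) + (-9 - 229*√(-7 - 229))) = 1/(183 + (-9 - 458*I*√59)) = 1/(174 - 458*I*√59)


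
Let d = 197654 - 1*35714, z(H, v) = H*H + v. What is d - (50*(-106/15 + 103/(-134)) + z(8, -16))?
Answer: 32619037/201 ≈ 1.6228e+5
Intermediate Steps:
z(H, v) = v + H² (z(H, v) = H² + v = v + H²)
d = 161940 (d = 197654 - 35714 = 161940)
d - (50*(-106/15 + 103/(-134)) + z(8, -16)) = 161940 - (50*(-106/15 + 103/(-134)) + (-16 + 8²)) = 161940 - (50*(-106*1/15 + 103*(-1/134)) + (-16 + 64)) = 161940 - (50*(-106/15 - 103/134) + 48) = 161940 - (50*(-15749/2010) + 48) = 161940 - (-78745/201 + 48) = 161940 - 1*(-69097/201) = 161940 + 69097/201 = 32619037/201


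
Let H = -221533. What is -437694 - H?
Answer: -216161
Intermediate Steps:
-437694 - H = -437694 - 1*(-221533) = -437694 + 221533 = -216161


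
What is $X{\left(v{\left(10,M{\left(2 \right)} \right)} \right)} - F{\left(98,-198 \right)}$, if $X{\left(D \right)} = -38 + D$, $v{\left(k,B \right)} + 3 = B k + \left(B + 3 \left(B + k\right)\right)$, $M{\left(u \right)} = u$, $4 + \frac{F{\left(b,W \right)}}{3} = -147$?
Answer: $470$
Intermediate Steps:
$F{\left(b,W \right)} = -453$ ($F{\left(b,W \right)} = -12 + 3 \left(-147\right) = -12 - 441 = -453$)
$v{\left(k,B \right)} = -3 + 3 k + 4 B + B k$ ($v{\left(k,B \right)} = -3 + \left(B k + \left(B + 3 \left(B + k\right)\right)\right) = -3 + \left(B k + \left(B + \left(3 B + 3 k\right)\right)\right) = -3 + \left(B k + \left(3 k + 4 B\right)\right) = -3 + \left(3 k + 4 B + B k\right) = -3 + 3 k + 4 B + B k$)
$X{\left(v{\left(10,M{\left(2 \right)} \right)} \right)} - F{\left(98,-198 \right)} = \left(-38 + \left(-3 + 3 \cdot 10 + 4 \cdot 2 + 2 \cdot 10\right)\right) - -453 = \left(-38 + \left(-3 + 30 + 8 + 20\right)\right) + 453 = \left(-38 + 55\right) + 453 = 17 + 453 = 470$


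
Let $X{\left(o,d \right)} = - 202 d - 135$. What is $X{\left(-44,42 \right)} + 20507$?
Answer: $11888$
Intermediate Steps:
$X{\left(o,d \right)} = -135 - 202 d$
$X{\left(-44,42 \right)} + 20507 = \left(-135 - 8484\right) + 20507 = -8619 + 20507 = 11888$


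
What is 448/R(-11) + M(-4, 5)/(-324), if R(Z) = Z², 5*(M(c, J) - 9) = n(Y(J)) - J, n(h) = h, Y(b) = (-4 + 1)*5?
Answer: 144547/39204 ≈ 3.6870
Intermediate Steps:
Y(b) = -15 (Y(b) = -3*5 = -15)
M(c, J) = 6 - J/5 (M(c, J) = 9 + (-15 - J)/5 = 9 + (-3 - J/5) = 6 - J/5)
448/R(-11) + M(-4, 5)/(-324) = 448/((-11)²) + (6 - ⅕*5)/(-324) = 448/121 + (6 - 1)*(-1/324) = 448*(1/121) + 5*(-1/324) = 448/121 - 5/324 = 144547/39204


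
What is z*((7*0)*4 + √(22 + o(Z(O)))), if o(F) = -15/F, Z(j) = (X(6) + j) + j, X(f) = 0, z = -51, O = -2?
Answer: -51*√103/2 ≈ -258.80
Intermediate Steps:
Z(j) = 2*j (Z(j) = (0 + j) + j = j + j = 2*j)
z*((7*0)*4 + √(22 + o(Z(O)))) = -51*((7*0)*4 + √(22 - 15/(2*(-2)))) = -51*(0*4 + √(22 - 15/(-4))) = -51*(0 + √(22 - 15*(-¼))) = -51*(0 + √(22 + 15/4)) = -51*(0 + √(103/4)) = -51*(0 + √103/2) = -51*√103/2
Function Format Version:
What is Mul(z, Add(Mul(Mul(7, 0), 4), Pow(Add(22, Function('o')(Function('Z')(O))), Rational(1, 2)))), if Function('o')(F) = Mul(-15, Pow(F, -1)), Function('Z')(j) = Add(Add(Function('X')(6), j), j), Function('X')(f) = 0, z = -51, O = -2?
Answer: Mul(Rational(-51, 2), Pow(103, Rational(1, 2))) ≈ -258.80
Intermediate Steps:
Function('Z')(j) = Mul(2, j) (Function('Z')(j) = Add(Add(0, j), j) = Add(j, j) = Mul(2, j))
Mul(z, Add(Mul(Mul(7, 0), 4), Pow(Add(22, Function('o')(Function('Z')(O))), Rational(1, 2)))) = Mul(-51, Add(Mul(Mul(7, 0), 4), Pow(Add(22, Mul(-15, Pow(Mul(2, -2), -1))), Rational(1, 2)))) = Mul(-51, Add(Mul(0, 4), Pow(Add(22, Mul(-15, Pow(-4, -1))), Rational(1, 2)))) = Mul(-51, Add(0, Pow(Add(22, Mul(-15, Rational(-1, 4))), Rational(1, 2)))) = Mul(-51, Add(0, Pow(Add(22, Rational(15, 4)), Rational(1, 2)))) = Mul(-51, Add(0, Pow(Rational(103, 4), Rational(1, 2)))) = Mul(-51, Add(0, Mul(Rational(1, 2), Pow(103, Rational(1, 2))))) = Mul(-51, Mul(Rational(1, 2), Pow(103, Rational(1, 2)))) = Mul(Rational(-51, 2), Pow(103, Rational(1, 2)))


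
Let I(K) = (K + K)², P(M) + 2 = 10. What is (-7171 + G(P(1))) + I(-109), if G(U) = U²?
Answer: 40417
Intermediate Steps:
P(M) = 8 (P(M) = -2 + 10 = 8)
I(K) = 4*K² (I(K) = (2*K)² = 4*K²)
(-7171 + G(P(1))) + I(-109) = (-7171 + 8²) + 4*(-109)² = (-7171 + 64) + 4*11881 = -7107 + 47524 = 40417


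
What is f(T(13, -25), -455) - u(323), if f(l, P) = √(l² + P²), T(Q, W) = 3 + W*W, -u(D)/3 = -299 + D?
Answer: 72 + 17*√2081 ≈ 847.51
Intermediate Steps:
u(D) = 897 - 3*D (u(D) = -3*(-299 + D) = 897 - 3*D)
T(Q, W) = 3 + W²
f(l, P) = √(P² + l²)
f(T(13, -25), -455) - u(323) = √((-455)² + (3 + (-25)²)²) - (897 - 3*323) = √(207025 + (3 + 625)²) - (897 - 969) = √(207025 + 628²) - 1*(-72) = √(207025 + 394384) + 72 = √601409 + 72 = 17*√2081 + 72 = 72 + 17*√2081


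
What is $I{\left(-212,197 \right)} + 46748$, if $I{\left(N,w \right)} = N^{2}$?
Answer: $91692$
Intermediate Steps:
$I{\left(-212,197 \right)} + 46748 = \left(-212\right)^{2} + 46748 = 44944 + 46748 = 91692$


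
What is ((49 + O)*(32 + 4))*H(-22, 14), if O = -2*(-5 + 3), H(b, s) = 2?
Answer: 3816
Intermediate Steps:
O = 4 (O = -2*(-2) = 4)
((49 + O)*(32 + 4))*H(-22, 14) = ((49 + 4)*(32 + 4))*2 = (53*36)*2 = 1908*2 = 3816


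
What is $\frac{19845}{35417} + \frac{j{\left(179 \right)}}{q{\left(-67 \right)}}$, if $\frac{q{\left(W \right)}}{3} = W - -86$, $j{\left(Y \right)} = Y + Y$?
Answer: $\frac{13810451}{2018769} \approx 6.841$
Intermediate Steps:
$j{\left(Y \right)} = 2 Y$
$q{\left(W \right)} = 258 + 3 W$ ($q{\left(W \right)} = 3 \left(W - -86\right) = 3 \left(W + 86\right) = 3 \left(86 + W\right) = 258 + 3 W$)
$\frac{19845}{35417} + \frac{j{\left(179 \right)}}{q{\left(-67 \right)}} = \frac{19845}{35417} + \frac{2 \cdot 179}{258 + 3 \left(-67\right)} = 19845 \cdot \frac{1}{35417} + \frac{358}{258 - 201} = \frac{19845}{35417} + \frac{358}{57} = \frac{13810451}{2018769}$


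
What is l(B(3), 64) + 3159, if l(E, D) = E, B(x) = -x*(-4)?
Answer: 3171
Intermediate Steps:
B(x) = 4*x
l(B(3), 64) + 3159 = 4*3 + 3159 = 12 + 3159 = 3171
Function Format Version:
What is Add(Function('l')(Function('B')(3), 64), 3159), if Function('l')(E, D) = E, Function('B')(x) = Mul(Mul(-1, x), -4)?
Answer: 3171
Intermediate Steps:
Function('B')(x) = Mul(4, x)
Add(Function('l')(Function('B')(3), 64), 3159) = Add(Mul(4, 3), 3159) = Add(12, 3159) = 3171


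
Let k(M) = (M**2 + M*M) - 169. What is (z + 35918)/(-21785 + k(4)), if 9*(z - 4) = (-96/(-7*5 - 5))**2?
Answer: -449033/274025 ≈ -1.6387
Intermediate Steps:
k(M) = -169 + 2*M**2 (k(M) = (M**2 + M**2) - 169 = 2*M**2 - 169 = -169 + 2*M**2)
z = 116/25 (z = 4 + (-96/(-7*5 - 5))**2/9 = 4 + (-96/(-35 - 5))**2/9 = 4 + (-96/(-40))**2/9 = 4 + (-96*(-1/40))**2/9 = 4 + (12/5)**2/9 = 4 + (1/9)*(144/25) = 4 + 16/25 = 116/25 ≈ 4.6400)
(z + 35918)/(-21785 + k(4)) = (116/25 + 35918)/(-21785 + (-169 + 2*4**2)) = 898066/(25*(-21785 + (-169 + 2*16))) = 898066/(25*(-21785 + (-169 + 32))) = 898066/(25*(-21785 - 137)) = (898066/25)/(-21922) = (898066/25)*(-1/21922) = -449033/274025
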